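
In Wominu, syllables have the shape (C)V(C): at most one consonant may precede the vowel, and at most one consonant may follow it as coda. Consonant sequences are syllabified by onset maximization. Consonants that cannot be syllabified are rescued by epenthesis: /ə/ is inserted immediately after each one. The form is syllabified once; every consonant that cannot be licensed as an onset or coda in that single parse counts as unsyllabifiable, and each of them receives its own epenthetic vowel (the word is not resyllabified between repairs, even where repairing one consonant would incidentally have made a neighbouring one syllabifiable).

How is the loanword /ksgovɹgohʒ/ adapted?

Under (C)V(C), the unsyllabifiable consonants are /k/, /s/, /ɹ/, /ʒ/ (at most one coda consonant is licensed; onsets are limited to one consonant).
Each unlicensed consonant becomes the onset of a new syllable: /k/ → /kə/, /s/ → /sə/, /ɹ/ → /ɹə/, /ʒ/ → /ʒə/.

kəsəgovɹəgohʒə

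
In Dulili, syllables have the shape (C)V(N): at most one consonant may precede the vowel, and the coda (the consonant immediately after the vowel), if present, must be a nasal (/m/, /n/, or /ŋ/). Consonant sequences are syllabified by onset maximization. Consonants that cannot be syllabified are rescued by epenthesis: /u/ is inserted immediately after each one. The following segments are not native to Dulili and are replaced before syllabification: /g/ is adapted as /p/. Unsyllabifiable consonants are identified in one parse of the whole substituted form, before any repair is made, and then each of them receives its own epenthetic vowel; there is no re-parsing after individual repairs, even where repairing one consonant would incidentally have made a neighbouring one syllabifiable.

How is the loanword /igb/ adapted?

ipubu

Substitution: /g/ → /p/, giving /ipb/.
Syllabifying with onset maximization leaves /p/, /b/ stranded (only a nasal (/m/, /n/, or /ŋ/) is licensed in coda position; onsets are limited to one consonant).
Inserting the epenthetic vowel yields /p/ → /pu/, /b/ → /bu/.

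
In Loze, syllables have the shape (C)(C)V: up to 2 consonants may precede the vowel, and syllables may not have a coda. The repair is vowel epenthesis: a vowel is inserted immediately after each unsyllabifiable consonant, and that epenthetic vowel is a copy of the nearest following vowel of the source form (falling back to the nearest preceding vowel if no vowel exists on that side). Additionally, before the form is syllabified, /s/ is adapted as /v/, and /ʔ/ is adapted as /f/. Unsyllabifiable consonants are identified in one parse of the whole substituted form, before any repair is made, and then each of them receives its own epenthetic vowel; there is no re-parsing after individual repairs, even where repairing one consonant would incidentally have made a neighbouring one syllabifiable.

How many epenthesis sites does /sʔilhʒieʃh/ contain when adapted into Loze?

After substitution the input is /vfilhʒieʃh/.
The unsyllabifiable consonants are /l/, /ʃ/, /h/; each receives one epenthetic vowel.

3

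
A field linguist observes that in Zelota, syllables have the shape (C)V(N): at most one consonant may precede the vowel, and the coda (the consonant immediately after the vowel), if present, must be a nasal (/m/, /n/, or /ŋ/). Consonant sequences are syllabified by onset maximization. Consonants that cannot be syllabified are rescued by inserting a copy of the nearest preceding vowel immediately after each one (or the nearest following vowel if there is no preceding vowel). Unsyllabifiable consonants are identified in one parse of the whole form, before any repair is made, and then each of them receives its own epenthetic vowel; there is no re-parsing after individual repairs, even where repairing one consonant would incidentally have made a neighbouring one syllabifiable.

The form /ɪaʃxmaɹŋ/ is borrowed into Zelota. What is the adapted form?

Syllabifying with onset maximization leaves /ʃ/, /x/, /ɹ/, /ŋ/ stranded (only a nasal (/m/, /n/, or /ŋ/) is licensed in coda position; onsets are limited to one consonant).
Inserting the epenthetic vowel yields /ʃ/ → /ʃa/, /x/ → /xa/, /ɹ/ → /ɹa/, /ŋ/ → /ŋa/.

ɪaʃaxamaɹaŋa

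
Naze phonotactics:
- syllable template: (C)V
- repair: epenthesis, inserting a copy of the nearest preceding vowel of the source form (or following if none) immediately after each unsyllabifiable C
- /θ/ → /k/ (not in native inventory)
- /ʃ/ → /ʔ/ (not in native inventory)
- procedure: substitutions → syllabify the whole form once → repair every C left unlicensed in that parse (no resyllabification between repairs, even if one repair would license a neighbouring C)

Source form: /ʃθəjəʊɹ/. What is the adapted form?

Substitution: /ʃ/ → /ʔ/, /θ/ → /k/, giving /ʔkəjəʊɹ/.
Syllabifying with onset maximization leaves /ʔ/, /ɹ/ stranded (no codas are permitted; onsets are limited to one consonant).
Each unlicensed consonant becomes the onset of a new syllable: /ʔ/ → /ʔə/, /ɹ/ → /ɹʊ/.

ʔəkəjəʊɹʊ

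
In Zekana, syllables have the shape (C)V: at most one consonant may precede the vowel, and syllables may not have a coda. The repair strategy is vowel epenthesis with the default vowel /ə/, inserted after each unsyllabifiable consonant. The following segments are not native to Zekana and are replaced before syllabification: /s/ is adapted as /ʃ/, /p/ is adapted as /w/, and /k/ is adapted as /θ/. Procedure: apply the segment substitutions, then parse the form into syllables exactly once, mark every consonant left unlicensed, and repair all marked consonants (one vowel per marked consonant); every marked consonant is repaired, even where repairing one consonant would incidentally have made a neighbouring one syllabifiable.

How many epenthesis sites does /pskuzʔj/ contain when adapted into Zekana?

After substitution the input is /wʃθuzʔj/.
The unsyllabifiable consonants are /w/, /ʃ/, /z/, /ʔ/, /j/; each receives one epenthetic vowel.

5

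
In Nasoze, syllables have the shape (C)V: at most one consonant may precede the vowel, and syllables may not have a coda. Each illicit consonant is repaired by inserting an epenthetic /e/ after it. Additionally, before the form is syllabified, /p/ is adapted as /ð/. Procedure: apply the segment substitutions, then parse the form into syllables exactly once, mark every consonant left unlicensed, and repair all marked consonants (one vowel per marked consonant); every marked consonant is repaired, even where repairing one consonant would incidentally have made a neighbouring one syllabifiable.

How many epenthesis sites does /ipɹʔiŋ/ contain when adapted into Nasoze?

After substitution the input is /iðɹʔiŋ/.
The unsyllabifiable consonants are /ð/, /ɹ/, /ŋ/; each receives one epenthetic vowel.

3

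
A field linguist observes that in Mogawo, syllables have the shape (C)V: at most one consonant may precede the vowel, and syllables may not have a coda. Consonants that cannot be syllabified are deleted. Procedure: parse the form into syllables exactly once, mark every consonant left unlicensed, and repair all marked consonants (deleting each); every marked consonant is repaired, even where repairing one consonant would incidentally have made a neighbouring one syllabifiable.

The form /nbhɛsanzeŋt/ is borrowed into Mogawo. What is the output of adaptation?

hɛsaze

Under (C)V, the unsyllabifiable consonants are /n/, /b/, /n/, /ŋ/, /t/ (no codas are permitted; onsets are limited to one consonant).
Deleting the stranded consonants removes /n/, /b/, /n/, /ŋ/, /t/.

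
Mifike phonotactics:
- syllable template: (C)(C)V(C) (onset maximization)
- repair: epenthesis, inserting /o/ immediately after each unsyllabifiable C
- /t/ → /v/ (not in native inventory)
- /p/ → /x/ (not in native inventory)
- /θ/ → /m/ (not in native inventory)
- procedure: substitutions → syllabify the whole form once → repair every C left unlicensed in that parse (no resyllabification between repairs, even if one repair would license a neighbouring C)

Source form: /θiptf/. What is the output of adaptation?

Substitution: /θ/ → /m/, /p/ → /x/, /t/ → /v/, giving /mixvf/.
The consonants /v/, /f/ cannot be parsed into a legal (C)(C)V(C) syllable (at most one coda consonant is licensed; onsets may contain at most 2 consonants).
Inserting the epenthetic vowel yields /v/ → /vo/, /f/ → /fo/.

mixvofo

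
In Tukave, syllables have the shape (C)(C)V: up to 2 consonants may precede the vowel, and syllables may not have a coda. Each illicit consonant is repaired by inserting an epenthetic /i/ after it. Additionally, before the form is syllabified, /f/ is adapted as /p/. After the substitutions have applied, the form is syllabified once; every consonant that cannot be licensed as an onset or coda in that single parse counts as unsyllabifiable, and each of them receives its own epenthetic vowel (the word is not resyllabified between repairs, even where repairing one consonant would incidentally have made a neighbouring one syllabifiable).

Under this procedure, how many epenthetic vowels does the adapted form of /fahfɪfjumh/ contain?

2

After substitution the input is /pahpɪpjumh/.
The unsyllabifiable consonants are /m/, /h/; each receives one epenthetic vowel.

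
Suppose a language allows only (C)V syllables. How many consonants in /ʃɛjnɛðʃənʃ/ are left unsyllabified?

4

The consonants /j/, /ð/, /n/, /ʃ/ cannot be parsed into a legal (C)V syllable (no codas are permitted; onsets are limited to one consonant).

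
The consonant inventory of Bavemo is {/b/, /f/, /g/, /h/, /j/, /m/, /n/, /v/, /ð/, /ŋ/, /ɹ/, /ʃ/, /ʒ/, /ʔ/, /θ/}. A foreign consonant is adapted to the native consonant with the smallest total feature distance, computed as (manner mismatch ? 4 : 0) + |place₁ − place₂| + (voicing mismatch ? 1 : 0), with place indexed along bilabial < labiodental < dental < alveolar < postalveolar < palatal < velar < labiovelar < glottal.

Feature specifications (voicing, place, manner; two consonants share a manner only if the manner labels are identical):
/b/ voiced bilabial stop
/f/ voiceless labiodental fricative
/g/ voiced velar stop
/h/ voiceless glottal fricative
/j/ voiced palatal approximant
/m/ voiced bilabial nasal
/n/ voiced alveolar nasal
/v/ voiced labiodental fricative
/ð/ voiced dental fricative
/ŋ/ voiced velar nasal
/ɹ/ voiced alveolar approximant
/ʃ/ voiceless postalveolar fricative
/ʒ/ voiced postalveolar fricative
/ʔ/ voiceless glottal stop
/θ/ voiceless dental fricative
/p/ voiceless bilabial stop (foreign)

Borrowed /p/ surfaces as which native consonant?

b

/b/ is closest: same manner (stop), place distance 0 (bilabial→bilabial), voicing differs (+1); total 1. Next closest is /f/ at distance 5.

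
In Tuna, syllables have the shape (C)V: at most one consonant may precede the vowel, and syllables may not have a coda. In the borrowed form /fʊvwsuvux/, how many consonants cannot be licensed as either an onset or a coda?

3

Under (C)V, the unsyllabifiable consonants are /v/, /w/, /x/ (no codas are permitted; onsets are limited to one consonant).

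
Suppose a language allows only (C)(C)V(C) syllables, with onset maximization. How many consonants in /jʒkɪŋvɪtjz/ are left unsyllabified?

The consonants /j/, /j/, /z/ cannot be parsed into a legal (C)(C)V(C) syllable (at most one coda consonant is licensed; onsets may contain at most 2 consonants).

3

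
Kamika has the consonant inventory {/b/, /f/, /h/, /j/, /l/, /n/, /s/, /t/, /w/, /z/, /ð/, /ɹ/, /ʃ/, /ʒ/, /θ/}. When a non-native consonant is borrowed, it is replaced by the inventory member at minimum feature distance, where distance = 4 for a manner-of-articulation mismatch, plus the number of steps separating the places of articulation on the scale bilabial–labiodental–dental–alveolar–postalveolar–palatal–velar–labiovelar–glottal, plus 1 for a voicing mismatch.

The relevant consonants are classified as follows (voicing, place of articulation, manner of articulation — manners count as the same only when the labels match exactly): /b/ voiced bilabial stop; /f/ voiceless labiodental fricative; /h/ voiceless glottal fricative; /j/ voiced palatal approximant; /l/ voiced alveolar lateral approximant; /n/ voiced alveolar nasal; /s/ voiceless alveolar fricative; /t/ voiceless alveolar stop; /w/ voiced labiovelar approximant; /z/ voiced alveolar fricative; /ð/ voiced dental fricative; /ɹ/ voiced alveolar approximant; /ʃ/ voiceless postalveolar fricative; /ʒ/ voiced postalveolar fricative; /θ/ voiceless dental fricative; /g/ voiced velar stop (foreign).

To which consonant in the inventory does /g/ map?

/t/ is closest: same manner (stop), place distance 3 (velar→alveolar), voicing differs (+1); total 4. Next closest is /j/ at distance 5.

t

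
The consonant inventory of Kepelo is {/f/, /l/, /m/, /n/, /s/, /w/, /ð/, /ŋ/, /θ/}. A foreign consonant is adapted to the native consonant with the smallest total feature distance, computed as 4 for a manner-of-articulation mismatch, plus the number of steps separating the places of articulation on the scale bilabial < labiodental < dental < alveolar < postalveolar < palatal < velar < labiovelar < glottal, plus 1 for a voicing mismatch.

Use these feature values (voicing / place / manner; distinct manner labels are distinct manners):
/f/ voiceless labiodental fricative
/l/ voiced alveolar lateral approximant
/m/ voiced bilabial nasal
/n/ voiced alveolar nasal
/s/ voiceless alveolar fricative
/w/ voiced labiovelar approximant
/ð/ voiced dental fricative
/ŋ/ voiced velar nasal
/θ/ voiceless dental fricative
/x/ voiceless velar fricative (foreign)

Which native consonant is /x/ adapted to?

/s/ is closest: same manner (fricative), place distance 3 (velar→alveolar), same voicing; total 3. Next closest is /θ/ at distance 4.

s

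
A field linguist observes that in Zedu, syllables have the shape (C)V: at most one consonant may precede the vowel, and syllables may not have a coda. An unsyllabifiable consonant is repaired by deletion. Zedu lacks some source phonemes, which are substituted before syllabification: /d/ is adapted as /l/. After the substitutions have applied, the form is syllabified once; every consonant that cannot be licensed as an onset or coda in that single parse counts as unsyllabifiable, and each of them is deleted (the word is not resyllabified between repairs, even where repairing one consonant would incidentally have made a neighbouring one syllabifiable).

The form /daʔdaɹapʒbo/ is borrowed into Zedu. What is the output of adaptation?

lalaɹabo

Substitution: /d/ → /l/, giving /laʔlaɹapʒbo/.
The consonants /ʔ/, /p/, /ʒ/ cannot be parsed into a legal (C)V syllable (no codas are permitted; onsets are limited to one consonant).
Each unlicensed consonant is deleted: /ʔ/, /p/, /ʒ/.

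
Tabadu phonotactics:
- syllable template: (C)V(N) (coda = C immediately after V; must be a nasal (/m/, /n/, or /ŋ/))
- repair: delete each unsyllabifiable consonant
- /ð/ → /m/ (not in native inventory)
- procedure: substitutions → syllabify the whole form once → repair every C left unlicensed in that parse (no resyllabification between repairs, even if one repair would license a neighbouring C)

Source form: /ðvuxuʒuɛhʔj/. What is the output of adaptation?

vuxuʒuɛ

Substitution: /ð/ → /m/, giving /mvuxuʒuɛhʔj/.
The consonants /m/, /h/, /ʔ/, /j/ cannot be parsed into a legal (C)V(N) syllable (only a nasal (/m/, /n/, or /ŋ/) is licensed in coda position; onsets are limited to one consonant).
Deleting the stranded consonants removes /m/, /h/, /ʔ/, /j/.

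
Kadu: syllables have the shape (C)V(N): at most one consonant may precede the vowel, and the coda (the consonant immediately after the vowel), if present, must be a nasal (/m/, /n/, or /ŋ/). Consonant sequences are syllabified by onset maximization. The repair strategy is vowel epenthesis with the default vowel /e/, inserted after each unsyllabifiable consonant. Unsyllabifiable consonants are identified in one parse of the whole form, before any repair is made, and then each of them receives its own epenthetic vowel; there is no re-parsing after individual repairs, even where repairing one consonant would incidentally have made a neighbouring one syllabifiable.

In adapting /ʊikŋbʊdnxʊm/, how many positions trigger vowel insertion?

The unsyllabifiable consonants are /k/, /ŋ/, /d/, /n/; each receives one epenthetic vowel.

4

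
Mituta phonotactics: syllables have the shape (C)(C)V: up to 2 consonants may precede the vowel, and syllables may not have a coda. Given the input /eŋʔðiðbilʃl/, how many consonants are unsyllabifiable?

Under (C)(C)V, the unsyllabifiable consonants are /ŋ/, /l/, /ʃ/, /l/ (no codas are permitted; onsets may contain at most 2 consonants).

4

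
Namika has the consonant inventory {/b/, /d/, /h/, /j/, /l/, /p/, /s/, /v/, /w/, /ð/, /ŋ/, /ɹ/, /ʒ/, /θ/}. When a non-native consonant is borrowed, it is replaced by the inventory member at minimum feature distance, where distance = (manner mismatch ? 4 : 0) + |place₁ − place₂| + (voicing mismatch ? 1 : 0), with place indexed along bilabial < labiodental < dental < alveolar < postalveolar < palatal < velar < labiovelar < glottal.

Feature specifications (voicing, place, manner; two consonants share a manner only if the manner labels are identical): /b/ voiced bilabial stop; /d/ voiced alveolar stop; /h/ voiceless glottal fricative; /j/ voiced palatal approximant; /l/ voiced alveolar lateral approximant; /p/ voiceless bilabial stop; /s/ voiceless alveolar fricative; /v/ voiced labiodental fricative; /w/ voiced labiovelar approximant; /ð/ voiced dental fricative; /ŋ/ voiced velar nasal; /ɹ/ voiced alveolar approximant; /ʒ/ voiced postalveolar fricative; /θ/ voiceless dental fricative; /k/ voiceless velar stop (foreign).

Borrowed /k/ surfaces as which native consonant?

d

/d/ is closest: same manner (stop), place distance 3 (velar→alveolar), voicing differs (+1); total 4. Next closest is /ŋ/ at distance 5.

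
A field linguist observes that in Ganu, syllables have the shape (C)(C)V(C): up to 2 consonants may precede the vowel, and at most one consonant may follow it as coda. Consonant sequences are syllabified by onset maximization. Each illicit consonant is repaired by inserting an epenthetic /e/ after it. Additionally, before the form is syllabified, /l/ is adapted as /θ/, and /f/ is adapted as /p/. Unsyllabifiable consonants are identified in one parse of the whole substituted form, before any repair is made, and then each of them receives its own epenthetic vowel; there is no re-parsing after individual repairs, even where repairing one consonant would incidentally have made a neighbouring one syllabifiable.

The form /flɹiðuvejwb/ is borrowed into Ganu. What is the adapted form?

peθɹiðuvejwebe

Substitution: /f/ → /p/, /l/ → /θ/, giving /pθɹiðuvejwb/.
Syllabifying with onset maximization leaves /p/, /w/, /b/ stranded (at most one coda consonant is licensed; onsets may contain at most 2 consonants).
Each unlicensed consonant becomes the onset of a new syllable: /p/ → /pe/, /w/ → /we/, /b/ → /be/.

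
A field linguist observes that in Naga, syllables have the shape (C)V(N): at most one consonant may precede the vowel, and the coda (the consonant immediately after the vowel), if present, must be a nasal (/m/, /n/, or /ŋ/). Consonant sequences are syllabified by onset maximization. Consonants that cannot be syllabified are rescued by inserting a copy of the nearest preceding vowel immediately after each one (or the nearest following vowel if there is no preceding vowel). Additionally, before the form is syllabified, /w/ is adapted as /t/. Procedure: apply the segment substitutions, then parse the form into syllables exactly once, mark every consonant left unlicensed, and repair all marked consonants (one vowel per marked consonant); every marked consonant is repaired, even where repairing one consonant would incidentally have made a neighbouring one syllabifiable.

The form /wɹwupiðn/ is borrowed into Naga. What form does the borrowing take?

Substitution: /w/ → /t/, giving /tɹtupiðn/.
Under (C)V(N), the unsyllabifiable consonants are /t/, /ɹ/, /ð/, /n/ (only a nasal (/m/, /n/, or /ŋ/) is licensed in coda position; onsets are limited to one consonant).
Each unlicensed consonant becomes the onset of a new syllable: /t/ → /tu/, /ɹ/ → /ɹu/, /ð/ → /ði/, /n/ → /ni/.

tuɹutupiðini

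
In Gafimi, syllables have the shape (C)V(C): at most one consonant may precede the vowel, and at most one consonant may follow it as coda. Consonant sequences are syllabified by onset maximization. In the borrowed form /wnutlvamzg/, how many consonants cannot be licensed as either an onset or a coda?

4

The consonants /w/, /l/, /z/, /g/ cannot be parsed into a legal (C)V(C) syllable (at most one coda consonant is licensed; onsets are limited to one consonant).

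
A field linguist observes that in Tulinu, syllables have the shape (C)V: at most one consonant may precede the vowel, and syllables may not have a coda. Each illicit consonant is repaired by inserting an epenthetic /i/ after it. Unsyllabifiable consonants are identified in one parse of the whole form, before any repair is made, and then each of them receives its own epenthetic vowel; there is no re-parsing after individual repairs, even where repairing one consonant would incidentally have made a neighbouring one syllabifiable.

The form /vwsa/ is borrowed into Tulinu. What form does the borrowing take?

viwisa

The consonants /v/, /w/ cannot be parsed into a legal (C)V syllable (no codas are permitted; onsets are limited to one consonant).
Inserting the epenthetic vowel yields /v/ → /vi/, /w/ → /wi/.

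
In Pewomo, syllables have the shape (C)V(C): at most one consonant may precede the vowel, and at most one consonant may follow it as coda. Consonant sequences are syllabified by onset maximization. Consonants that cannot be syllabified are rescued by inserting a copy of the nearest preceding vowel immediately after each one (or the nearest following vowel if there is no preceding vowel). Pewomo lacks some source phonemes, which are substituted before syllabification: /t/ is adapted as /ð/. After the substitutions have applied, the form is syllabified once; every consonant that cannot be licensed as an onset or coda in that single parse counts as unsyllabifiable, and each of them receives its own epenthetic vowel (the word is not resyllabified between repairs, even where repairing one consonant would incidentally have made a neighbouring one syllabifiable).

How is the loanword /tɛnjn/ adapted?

Substitution: /t/ → /ð/, giving /ðɛnjn/.
The consonants /j/, /n/ cannot be parsed into a legal (C)V(C) syllable (at most one coda consonant is licensed; onsets are limited to one consonant).
Each unlicensed consonant becomes the onset of a new syllable: /j/ → /jɛ/, /n/ → /nɛ/.

ðɛnjɛnɛ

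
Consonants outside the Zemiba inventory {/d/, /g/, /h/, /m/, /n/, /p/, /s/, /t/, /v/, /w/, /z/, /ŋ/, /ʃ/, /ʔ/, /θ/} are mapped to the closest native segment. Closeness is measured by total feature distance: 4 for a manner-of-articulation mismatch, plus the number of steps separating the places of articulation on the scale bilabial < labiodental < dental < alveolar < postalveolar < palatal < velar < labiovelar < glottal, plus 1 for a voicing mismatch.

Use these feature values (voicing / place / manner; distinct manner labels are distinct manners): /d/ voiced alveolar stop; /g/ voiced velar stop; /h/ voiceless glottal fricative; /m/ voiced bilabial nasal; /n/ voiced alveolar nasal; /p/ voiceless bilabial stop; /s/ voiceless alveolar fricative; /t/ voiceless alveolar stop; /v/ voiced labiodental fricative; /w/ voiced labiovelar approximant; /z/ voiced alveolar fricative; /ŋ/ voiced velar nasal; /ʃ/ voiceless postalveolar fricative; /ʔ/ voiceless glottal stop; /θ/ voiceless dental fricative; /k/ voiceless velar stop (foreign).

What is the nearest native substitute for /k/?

/g/ is closest: same manner (stop), place distance 0 (velar→velar), voicing differs (+1); total 1. Next closest is /ʔ/ at distance 2.

g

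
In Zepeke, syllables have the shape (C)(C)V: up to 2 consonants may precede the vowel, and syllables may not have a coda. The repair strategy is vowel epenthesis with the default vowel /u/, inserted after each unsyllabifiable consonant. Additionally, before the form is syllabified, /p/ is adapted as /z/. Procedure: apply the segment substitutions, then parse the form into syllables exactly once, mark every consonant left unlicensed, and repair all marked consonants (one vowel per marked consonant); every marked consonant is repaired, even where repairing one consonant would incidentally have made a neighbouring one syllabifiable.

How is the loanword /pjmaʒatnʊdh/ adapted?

zujmaʒatnʊduhu

Substitution: /p/ → /z/, giving /zjmaʒatnʊdh/.
Under (C)(C)V, the unsyllabifiable consonants are /z/, /d/, /h/ (no codas are permitted; onsets may contain at most 2 consonants).
Epenthesis after each stranded consonant: /z/ → /zu/, /d/ → /du/, /h/ → /hu/.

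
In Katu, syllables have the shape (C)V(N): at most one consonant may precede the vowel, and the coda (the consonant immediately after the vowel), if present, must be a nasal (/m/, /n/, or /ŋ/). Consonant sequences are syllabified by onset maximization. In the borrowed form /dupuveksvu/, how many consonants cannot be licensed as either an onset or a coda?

2

The consonants /k/, /s/ cannot be parsed into a legal (C)V(N) syllable (only a nasal (/m/, /n/, or /ŋ/) is licensed in coda position; onsets are limited to one consonant).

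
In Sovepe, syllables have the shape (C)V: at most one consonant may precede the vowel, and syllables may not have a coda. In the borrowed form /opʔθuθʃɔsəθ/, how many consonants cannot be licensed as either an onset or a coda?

Syllabifying with onset maximization leaves /p/, /ʔ/, /θ/, /θ/ stranded (no codas are permitted; onsets are limited to one consonant).

4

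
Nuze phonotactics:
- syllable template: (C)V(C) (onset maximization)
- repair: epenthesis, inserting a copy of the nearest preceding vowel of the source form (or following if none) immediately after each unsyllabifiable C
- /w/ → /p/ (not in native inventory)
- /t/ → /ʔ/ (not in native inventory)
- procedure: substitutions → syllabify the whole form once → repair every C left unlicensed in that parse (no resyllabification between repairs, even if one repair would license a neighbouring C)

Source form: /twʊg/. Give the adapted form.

ʔʊpʊg

Substitution: /t/ → /ʔ/, /w/ → /p/, giving /ʔpʊg/.
The consonants /ʔ/ cannot be parsed into a legal (C)V(C) syllable (at most one coda consonant is licensed; onsets are limited to one consonant).
Epenthesis after each stranded consonant: /ʔ/ → /ʔʊ/.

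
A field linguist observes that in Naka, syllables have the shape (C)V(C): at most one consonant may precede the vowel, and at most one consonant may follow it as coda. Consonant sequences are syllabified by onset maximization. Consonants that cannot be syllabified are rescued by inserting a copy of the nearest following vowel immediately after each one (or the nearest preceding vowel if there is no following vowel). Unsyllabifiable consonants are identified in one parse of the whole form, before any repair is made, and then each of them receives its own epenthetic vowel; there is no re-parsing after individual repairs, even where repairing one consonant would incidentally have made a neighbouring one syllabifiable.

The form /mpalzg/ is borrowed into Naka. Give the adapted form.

The consonants /m/, /z/, /g/ cannot be parsed into a legal (C)V(C) syllable (at most one coda consonant is licensed; onsets are limited to one consonant).
Epenthesis after each stranded consonant: /m/ → /ma/, /z/ → /za/, /g/ → /ga/.

mapalzaga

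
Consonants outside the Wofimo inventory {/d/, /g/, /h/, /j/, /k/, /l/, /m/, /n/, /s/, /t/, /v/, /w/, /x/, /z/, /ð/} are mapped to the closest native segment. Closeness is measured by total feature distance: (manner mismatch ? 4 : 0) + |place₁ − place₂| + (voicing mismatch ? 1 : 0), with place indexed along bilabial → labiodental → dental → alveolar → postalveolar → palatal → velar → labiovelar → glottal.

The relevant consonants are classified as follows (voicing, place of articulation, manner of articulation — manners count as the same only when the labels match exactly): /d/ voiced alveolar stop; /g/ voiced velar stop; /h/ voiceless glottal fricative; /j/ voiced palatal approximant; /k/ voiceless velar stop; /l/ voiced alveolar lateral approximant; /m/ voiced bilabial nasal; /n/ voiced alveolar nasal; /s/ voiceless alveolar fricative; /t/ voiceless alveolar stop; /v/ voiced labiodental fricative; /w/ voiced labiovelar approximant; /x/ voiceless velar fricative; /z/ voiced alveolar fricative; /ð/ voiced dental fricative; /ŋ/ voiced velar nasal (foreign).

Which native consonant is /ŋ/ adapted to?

/n/ is closest: same manner (nasal), place distance 3 (velar→alveolar), same voicing; total 3. Next closest is /g/ at distance 4.

n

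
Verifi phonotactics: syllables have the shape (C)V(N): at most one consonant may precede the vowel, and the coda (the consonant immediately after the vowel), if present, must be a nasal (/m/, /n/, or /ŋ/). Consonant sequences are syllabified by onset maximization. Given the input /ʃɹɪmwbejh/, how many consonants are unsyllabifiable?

Under (C)V(N), the unsyllabifiable consonants are /ʃ/, /w/, /j/, /h/ (only a nasal (/m/, /n/, or /ŋ/) is licensed in coda position; onsets are limited to one consonant).

4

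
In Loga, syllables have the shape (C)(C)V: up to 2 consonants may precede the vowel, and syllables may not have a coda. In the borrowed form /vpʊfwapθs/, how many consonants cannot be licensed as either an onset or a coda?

Under (C)(C)V, the unsyllabifiable consonants are /p/, /θ/, /s/ (no codas are permitted; onsets may contain at most 2 consonants).

3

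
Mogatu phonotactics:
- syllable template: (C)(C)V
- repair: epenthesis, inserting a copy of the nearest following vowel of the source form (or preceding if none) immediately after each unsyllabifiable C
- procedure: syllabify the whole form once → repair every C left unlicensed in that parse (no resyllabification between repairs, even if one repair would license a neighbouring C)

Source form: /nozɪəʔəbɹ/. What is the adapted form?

Syllabifying with onset maximization leaves /b/, /ɹ/ stranded (no codas are permitted; onsets may contain at most 2 consonants).
Inserting the epenthetic vowel yields /b/ → /bə/, /ɹ/ → /ɹə/.

nozɪəʔəbəɹə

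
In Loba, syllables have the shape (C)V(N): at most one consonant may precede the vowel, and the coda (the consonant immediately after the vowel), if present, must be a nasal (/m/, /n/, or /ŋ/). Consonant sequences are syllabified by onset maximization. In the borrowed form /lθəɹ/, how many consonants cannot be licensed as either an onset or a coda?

2

Under (C)V(N), the unsyllabifiable consonants are /l/, /ɹ/ (only a nasal (/m/, /n/, or /ŋ/) is licensed in coda position; onsets are limited to one consonant).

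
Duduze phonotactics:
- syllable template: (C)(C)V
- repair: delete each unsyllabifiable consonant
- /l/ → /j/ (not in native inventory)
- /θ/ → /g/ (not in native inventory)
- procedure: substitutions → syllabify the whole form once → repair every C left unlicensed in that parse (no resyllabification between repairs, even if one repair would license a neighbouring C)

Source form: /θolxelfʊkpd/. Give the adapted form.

gojxejfʊ

Substitution: /θ/ → /g/, /l/ → /j/, giving /gojxejfʊkpd/.
Syllabifying with onset maximization leaves /k/, /p/, /d/ stranded (no codas are permitted; onsets may contain at most 2 consonants).
Deletion applies to /k/, /p/, /d/.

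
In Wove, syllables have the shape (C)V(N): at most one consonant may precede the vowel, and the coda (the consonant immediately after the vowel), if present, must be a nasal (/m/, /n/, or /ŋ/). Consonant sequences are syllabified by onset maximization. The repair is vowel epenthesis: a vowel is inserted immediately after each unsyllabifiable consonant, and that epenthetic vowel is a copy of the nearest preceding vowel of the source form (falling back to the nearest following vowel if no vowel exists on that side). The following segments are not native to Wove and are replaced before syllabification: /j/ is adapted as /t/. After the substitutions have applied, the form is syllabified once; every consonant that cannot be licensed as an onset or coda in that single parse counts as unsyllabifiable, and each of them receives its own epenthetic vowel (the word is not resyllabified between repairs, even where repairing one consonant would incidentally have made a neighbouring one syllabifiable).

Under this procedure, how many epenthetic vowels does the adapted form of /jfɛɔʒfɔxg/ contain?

After substitution the input is /tfɛɔʒfɔxg/.
The unsyllabifiable consonants are /t/, /ʒ/, /x/, /g/; each receives one epenthetic vowel.

4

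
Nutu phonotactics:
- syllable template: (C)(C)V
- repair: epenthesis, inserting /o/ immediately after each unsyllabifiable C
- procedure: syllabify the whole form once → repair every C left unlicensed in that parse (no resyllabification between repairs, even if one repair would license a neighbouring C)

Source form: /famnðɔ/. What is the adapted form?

famonðɔ

The consonants /m/ cannot be parsed into a legal (C)(C)V syllable (no codas are permitted; onsets may contain at most 2 consonants).
Inserting the epenthetic vowel yields /m/ → /mo/.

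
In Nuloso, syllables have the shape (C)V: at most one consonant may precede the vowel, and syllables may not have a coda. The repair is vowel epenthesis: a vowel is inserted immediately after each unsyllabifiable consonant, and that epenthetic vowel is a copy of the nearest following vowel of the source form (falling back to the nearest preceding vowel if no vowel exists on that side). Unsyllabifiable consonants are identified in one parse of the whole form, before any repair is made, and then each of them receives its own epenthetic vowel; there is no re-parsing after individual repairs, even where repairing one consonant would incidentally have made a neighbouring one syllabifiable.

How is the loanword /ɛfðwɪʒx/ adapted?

ɛfɪðɪwɪʒɪxɪ

Syllabifying with onset maximization leaves /f/, /ð/, /ʒ/, /x/ stranded (no codas are permitted; onsets are limited to one consonant).
Epenthesis after each stranded consonant: /f/ → /fɪ/, /ð/ → /ðɪ/, /ʒ/ → /ʒɪ/, /x/ → /xɪ/.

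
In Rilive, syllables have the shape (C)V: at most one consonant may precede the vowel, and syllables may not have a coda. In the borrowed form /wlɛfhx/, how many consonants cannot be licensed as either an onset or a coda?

Under (C)V, the unsyllabifiable consonants are /w/, /f/, /h/, /x/ (no codas are permitted; onsets are limited to one consonant).

4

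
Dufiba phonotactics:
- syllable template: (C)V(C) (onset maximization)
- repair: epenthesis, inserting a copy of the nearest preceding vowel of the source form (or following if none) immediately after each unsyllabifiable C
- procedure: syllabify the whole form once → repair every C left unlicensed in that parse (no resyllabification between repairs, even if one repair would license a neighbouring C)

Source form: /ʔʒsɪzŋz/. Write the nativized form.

The consonants /ʔ/, /ʒ/, /ŋ/, /z/ cannot be parsed into a legal (C)V(C) syllable (at most one coda consonant is licensed; onsets are limited to one consonant).
Epenthesis after each stranded consonant: /ʔ/ → /ʔɪ/, /ʒ/ → /ʒɪ/, /ŋ/ → /ŋɪ/, /z/ → /zɪ/.

ʔɪʒɪsɪzŋɪzɪ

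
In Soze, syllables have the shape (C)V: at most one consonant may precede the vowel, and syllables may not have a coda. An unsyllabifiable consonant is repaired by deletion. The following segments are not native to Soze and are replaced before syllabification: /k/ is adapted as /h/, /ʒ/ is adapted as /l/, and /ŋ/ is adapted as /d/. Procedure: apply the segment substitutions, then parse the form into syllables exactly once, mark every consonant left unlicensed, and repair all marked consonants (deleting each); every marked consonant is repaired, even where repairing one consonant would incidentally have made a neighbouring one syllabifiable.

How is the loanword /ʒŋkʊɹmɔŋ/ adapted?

hʊmɔ

Substitution: /ʒ/ → /l/, /ŋ/ → /d/, /k/ → /h/, giving /ldhʊɹmɔd/.
The consonants /l/, /d/, /ɹ/, /d/ cannot be parsed into a legal (C)V syllable (no codas are permitted; onsets are limited to one consonant).
Each unlicensed consonant is deleted: /l/, /d/, /ɹ/, /d/.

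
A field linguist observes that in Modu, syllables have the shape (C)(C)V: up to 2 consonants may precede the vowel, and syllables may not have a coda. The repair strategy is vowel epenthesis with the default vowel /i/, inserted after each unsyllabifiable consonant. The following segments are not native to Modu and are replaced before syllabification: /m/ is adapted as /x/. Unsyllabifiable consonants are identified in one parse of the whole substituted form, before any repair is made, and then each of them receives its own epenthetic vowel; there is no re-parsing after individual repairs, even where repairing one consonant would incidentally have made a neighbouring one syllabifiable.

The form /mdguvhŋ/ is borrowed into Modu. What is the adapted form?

Substitution: /m/ → /x/, giving /xdguvhŋ/.
The consonants /x/, /v/, /h/, /ŋ/ cannot be parsed into a legal (C)(C)V syllable (no codas are permitted; onsets may contain at most 2 consonants).
Each unlicensed consonant becomes the onset of a new syllable: /x/ → /xi/, /v/ → /vi/, /h/ → /hi/, /ŋ/ → /ŋi/.

xidguvihiŋi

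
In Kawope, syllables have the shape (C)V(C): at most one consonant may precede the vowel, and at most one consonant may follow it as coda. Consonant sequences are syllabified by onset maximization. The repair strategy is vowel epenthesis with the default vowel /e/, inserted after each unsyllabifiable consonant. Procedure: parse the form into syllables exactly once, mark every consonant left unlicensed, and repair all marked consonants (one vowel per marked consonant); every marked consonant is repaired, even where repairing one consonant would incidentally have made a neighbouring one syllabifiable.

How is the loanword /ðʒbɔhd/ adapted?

ðeʒebɔhde

The consonants /ð/, /ʒ/, /d/ cannot be parsed into a legal (C)V(C) syllable (at most one coda consonant is licensed; onsets are limited to one consonant).
Epenthesis after each stranded consonant: /ð/ → /ðe/, /ʒ/ → /ʒe/, /d/ → /de/.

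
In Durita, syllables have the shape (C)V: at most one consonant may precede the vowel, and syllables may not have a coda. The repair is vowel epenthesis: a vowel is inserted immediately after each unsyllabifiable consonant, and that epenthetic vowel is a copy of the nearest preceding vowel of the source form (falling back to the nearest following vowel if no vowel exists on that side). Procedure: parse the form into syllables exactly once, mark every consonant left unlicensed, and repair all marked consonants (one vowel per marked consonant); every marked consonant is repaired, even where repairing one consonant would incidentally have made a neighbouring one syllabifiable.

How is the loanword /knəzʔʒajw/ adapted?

Syllabifying with onset maximization leaves /k/, /z/, /ʔ/, /j/, /w/ stranded (no codas are permitted; onsets are limited to one consonant).
Each unlicensed consonant becomes the onset of a new syllable: /k/ → /kə/, /z/ → /zə/, /ʔ/ → /ʔə/, /j/ → /ja/, /w/ → /wa/.

kənəzəʔəʒajawa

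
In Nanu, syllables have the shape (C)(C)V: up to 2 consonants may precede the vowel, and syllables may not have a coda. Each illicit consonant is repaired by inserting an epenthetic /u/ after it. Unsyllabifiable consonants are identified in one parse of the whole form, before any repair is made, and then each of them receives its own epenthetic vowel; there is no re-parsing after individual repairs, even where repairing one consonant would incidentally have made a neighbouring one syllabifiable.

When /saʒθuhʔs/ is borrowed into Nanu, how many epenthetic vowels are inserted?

3

The unsyllabifiable consonants are /h/, /ʔ/, /s/; each receives one epenthetic vowel.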